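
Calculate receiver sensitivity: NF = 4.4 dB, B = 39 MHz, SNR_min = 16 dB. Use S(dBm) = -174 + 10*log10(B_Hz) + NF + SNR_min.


10*log10(39000000.0) = 75.91
S = -174 + 75.91 + 4.4 + 16 = -77.7 dBm

-77.7 dBm


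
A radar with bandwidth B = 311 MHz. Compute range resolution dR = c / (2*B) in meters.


dR = 3e8 / (2 * 311000000.0) = 0.48 m

0.48 m


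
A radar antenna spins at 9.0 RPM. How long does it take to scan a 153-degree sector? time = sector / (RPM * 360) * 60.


t = 153 / (9.0 * 360) * 60 = 2.83 s

2.83 s


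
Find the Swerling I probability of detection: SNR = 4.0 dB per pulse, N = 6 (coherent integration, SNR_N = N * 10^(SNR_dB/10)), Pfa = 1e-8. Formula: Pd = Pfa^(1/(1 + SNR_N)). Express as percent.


SNR_lin = 10^(4.0/10) = 2.51189
SNR_N = 6 * 2.51189 = 15.07134
1/(1 + SNR_N) = 1/16.07134 = 0.0622226
Pd = (1e-8)^0.0622226 = 0.31785
Pd = 31.8%

31.8%


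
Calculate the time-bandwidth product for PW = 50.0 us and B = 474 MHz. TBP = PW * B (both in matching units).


TBP = 50.0 * 474 = 23700.0

23700.0


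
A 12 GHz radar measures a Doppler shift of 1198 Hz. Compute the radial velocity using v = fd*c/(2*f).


v = 1198 * 3e8 / (2 * 12000000000.0) = 15.0 m/s

15.0 m/s


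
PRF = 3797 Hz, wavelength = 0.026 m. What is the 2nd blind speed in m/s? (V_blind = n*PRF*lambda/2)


V_blind = 2 * 3797 * 0.026 / 2 = 98.7 m/s

98.7 m/s


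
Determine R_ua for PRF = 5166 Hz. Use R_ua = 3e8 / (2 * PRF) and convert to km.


R_ua = 3e8 / (2 * 5166) = 29036.0 m = 29.0 km

29.0 km


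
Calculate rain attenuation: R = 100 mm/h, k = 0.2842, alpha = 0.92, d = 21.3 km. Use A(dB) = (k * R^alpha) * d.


gamma = 0.2842 * 100^0.92 = 19.661836 dB/km
A = 19.661836 * 21.3 = 418.8 dB

418.8 dB


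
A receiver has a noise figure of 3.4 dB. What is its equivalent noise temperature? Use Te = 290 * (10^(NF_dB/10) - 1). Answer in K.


NF_lin = 10^(3.4/10) = 2.187762
Te = 290 * (2.187762 - 1) = 344.5 K

344.5 K


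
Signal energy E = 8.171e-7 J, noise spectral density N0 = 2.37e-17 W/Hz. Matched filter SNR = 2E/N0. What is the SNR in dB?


SNR_lin = 2 * 8.171e-7 / 2.37e-17 = 6.895e10
SNR_dB = 10*log10(6.895e10) = 108.4 dB

108.4 dB


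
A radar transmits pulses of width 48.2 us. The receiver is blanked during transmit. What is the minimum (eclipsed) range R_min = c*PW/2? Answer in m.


R_min = 3e8 * 48.2e-6 / 2 = 7230.0 m

7230.0 m


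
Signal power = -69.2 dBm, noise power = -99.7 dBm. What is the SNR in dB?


SNR = -69.2 - (-99.7) = 30.5 dB

30.5 dB


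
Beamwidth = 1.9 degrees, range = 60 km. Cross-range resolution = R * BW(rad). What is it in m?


BW_rad = 0.033161256
CR = 60000 * 0.033161256 = 1989.7 m

1989.7 m


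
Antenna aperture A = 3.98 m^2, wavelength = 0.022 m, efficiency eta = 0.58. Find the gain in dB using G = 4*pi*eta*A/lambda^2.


G_linear = 4*pi*0.58*3.98/0.022^2 = 59934.32
G_dB = 10*log10(59934.32) = 47.8 dB

47.8 dB


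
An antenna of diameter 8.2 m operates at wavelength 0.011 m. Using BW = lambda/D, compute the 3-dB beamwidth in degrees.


BW_rad = 0.011 / 8.2 = 0.001341
BW_deg = 0.08 degrees

0.08 degrees


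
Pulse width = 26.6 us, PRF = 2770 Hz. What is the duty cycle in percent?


DC = 26.6e-6 * 2770 * 100 = 7.37%

7.37%


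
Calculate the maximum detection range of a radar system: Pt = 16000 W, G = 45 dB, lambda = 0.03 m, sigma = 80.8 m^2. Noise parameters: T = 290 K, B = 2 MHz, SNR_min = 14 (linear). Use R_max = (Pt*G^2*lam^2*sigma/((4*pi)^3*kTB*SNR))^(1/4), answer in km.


G_lin = 10^(45/10) = 31622.776602
R^4 = 16000 * 31622.776602^2 * 0.03^2 * 80.8 / ((4*pi)^3 * 1.38e-23 * 290 * 2000000.0 * 14)
R^4 = 5.2325e21 m^4
R_max = (5.2325e21)^(1/4) = 268953.6 m = 269.0 km

269.0 km


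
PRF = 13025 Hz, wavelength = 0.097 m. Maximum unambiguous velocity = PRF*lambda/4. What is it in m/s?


V_ua = 13025 * 0.097 / 4 = 315.9 m/s

315.9 m/s


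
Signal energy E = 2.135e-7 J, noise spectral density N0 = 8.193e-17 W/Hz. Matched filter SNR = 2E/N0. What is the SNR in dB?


SNR_lin = 2 * 2.135e-7 / 8.193e-17 = 5.212e9
SNR_dB = 10*log10(5.212e9) = 97.2 dB

97.2 dB


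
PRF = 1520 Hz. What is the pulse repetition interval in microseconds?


PRI = 1/1520 = 0.0006578947 s = 657.9 us

657.9 us


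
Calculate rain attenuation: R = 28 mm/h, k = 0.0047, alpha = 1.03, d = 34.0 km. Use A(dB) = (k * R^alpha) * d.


gamma = 0.0047 * 28^1.03 = 0.145436 dB/km
A = 0.145436 * 34.0 = 4.94 dB

4.94 dB


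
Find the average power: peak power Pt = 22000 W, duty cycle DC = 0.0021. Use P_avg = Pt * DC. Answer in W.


P_avg = 22000 * 0.0021 = 46.2 W

46.2 W


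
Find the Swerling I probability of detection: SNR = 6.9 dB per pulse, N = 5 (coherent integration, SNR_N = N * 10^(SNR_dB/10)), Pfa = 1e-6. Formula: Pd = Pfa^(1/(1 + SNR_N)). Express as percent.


SNR_lin = 10^(6.9/10) = 4.89779
SNR_N = 5 * 4.89779 = 24.48895
1/(1 + SNR_N) = 1/25.48895 = 0.0392327
Pd = (1e-6)^0.0392327 = 0.58157
Pd = 58.2%

58.2%


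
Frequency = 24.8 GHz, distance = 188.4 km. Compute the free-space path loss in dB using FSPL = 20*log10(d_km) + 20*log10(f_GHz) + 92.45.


20*log10(188.4) = 45.5
20*log10(24.8) = 27.89
FSPL = 165.8 dB

165.8 dB


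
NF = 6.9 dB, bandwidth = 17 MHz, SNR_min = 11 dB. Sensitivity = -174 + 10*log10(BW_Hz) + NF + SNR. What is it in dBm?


10*log10(17000000.0) = 72.3
S = -174 + 72.3 + 6.9 + 11 = -83.8 dBm

-83.8 dBm


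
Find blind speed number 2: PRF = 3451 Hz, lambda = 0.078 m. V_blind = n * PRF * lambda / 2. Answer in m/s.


V_blind = 2 * 3451 * 0.078 / 2 = 269.2 m/s

269.2 m/s


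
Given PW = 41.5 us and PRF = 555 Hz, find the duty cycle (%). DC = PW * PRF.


DC = 41.5e-6 * 555 * 100 = 2.3%

2.3%


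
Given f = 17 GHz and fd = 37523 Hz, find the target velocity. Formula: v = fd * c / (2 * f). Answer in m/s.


v = 37523 * 3e8 / (2 * 17000000000.0) = 331.1 m/s

331.1 m/s


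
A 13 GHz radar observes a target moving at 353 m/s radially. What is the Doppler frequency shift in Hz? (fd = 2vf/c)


fd = 2 * 353 * 13000000000.0 / 3e8 = 30593.3 Hz

30593.3 Hz


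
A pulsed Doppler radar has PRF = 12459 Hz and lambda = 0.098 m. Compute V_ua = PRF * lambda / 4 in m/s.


V_ua = 12459 * 0.098 / 4 = 305.2 m/s

305.2 m/s


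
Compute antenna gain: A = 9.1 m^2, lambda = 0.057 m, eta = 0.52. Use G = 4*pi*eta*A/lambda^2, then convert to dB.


G_linear = 4*pi*0.52*9.1/0.057^2 = 18302.27
G_dB = 10*log10(18302.27) = 42.6 dB

42.6 dB


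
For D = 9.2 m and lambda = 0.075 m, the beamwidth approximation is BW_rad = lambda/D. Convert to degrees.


BW_rad = 0.075 / 9.2 = 0.008152
BW_deg = 0.47 degrees

0.47 degrees


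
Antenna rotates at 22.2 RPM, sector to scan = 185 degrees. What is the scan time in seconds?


t = 185 / (22.2 * 360) * 60 = 1.39 s

1.39 s


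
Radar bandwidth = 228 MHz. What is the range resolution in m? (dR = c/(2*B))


dR = 3e8 / (2 * 228000000.0) = 0.66 m

0.66 m


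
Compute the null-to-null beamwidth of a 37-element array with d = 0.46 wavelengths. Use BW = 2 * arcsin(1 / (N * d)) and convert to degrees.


1/(N*d) = 1/(37*0.46) = 0.058754
BW = 2*arcsin(0.058754) = 6.7 degrees

6.7 degrees


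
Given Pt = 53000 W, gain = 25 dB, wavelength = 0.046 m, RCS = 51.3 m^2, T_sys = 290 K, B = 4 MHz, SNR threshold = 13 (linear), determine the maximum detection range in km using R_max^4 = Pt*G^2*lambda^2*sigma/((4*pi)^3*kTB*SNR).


G_lin = 10^(25/10) = 316.227766
R^4 = 53000 * 316.227766^2 * 0.046^2 * 51.3 / ((4*pi)^3 * 1.38e-23 * 290 * 4000000.0 * 13)
R^4 = 1.39315e18 m^4
R_max = (1.39315e18)^(1/4) = 34355.8 m = 34.4 km

34.4 km


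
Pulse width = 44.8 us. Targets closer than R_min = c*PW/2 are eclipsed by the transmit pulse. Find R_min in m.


R_min = 3e8 * 44.8e-6 / 2 = 6720.0 m

6720.0 m


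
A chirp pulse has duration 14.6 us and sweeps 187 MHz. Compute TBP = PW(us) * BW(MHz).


TBP = 14.6 * 187 = 2730.2

2730.2


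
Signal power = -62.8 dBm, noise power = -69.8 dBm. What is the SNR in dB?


SNR = -62.8 - (-69.8) = 7.0 dB

7.0 dB


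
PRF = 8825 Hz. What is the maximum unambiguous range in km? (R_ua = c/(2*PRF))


R_ua = 3e8 / (2 * 8825) = 16997.2 m = 17.0 km

17.0 km


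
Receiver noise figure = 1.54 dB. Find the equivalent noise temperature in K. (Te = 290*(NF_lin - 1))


NF_lin = 10^(1.54/10) = 1.425608
Te = 290 * (1.425608 - 1) = 123.4 K

123.4 K


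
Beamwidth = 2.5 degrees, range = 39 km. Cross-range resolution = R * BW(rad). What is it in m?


BW_rad = 0.043633231
CR = 39000 * 0.043633231 = 1701.7 m

1701.7 m


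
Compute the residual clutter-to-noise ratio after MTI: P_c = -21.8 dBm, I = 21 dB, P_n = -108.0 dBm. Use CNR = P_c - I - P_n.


CNR = -21.8 - 21 - (-108.0) = 65.2 dB

65.2 dB


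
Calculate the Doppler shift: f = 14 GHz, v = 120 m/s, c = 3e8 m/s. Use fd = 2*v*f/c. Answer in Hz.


fd = 2 * 120 * 14000000000.0 / 3e8 = 11200.0 Hz

11200.0 Hz


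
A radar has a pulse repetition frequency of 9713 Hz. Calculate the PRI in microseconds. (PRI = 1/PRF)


PRI = 1/9713 = 0.0001029548 s = 103.0 us

103.0 us


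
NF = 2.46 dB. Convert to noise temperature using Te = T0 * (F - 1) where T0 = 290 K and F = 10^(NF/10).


NF_lin = 10^(2.46/10) = 1.761976
Te = 290 * (1.761976 - 1) = 221.0 K

221.0 K


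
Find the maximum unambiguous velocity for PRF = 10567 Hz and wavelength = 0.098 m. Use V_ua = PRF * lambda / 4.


V_ua = 10567 * 0.098 / 4 = 258.9 m/s

258.9 m/s


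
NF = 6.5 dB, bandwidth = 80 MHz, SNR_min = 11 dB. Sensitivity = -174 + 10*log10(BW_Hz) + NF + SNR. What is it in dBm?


10*log10(80000000.0) = 79.03
S = -174 + 79.03 + 6.5 + 11 = -77.5 dBm

-77.5 dBm


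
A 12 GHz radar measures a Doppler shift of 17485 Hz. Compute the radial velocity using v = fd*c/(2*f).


v = 17485 * 3e8 / (2 * 12000000000.0) = 218.6 m/s

218.6 m/s


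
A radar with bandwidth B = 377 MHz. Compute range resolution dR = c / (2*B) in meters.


dR = 3e8 / (2 * 377000000.0) = 0.4 m

0.4 m


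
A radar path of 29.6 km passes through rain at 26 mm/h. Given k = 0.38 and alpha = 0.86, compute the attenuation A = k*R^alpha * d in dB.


gamma = 0.38 * 26^0.86 = 6.261245 dB/km
A = 6.261245 * 29.6 = 185.33 dB

185.33 dB


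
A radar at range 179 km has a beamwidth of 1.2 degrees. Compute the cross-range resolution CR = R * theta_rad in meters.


BW_rad = 0.020943951
CR = 179000 * 0.020943951 = 3749.0 m

3749.0 m


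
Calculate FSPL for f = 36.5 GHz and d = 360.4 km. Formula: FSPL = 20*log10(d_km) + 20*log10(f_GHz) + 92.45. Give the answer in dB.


20*log10(360.4) = 51.14
20*log10(36.5) = 31.25
FSPL = 174.8 dB

174.8 dB


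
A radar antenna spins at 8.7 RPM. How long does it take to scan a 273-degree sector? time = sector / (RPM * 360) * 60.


t = 273 / (8.7 * 360) * 60 = 5.23 s

5.23 s


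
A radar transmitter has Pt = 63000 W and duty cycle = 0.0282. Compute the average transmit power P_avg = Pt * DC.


P_avg = 63000 * 0.0282 = 1776.6 W

1776.6 W


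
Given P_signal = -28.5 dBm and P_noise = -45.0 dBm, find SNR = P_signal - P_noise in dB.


SNR = -28.5 - (-45.0) = 16.5 dB

16.5 dB


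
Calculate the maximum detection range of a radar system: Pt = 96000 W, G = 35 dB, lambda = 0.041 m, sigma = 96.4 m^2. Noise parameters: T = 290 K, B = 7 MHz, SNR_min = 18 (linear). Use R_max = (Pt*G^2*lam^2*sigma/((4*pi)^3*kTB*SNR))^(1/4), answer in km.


G_lin = 10^(35/10) = 3162.27766
R^4 = 96000 * 3162.27766^2 * 0.041^2 * 96.4 / ((4*pi)^3 * 1.38e-23 * 290 * 7000000.0 * 18)
R^4 = 1.55467e20 m^4
R_max = (1.55467e20)^(1/4) = 111663.1 m = 111.7 km

111.7 km


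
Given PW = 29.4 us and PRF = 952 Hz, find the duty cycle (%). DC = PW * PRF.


DC = 29.4e-6 * 952 * 100 = 2.8%

2.8%


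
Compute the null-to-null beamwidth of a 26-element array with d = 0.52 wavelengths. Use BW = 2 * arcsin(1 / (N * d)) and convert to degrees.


1/(N*d) = 1/(26*0.52) = 0.073964
BW = 2*arcsin(0.073964) = 8.5 degrees

8.5 degrees


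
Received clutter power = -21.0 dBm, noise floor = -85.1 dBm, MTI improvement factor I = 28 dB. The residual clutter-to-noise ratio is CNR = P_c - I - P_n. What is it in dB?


CNR = -21.0 - 28 - (-85.1) = 36.1 dB

36.1 dB


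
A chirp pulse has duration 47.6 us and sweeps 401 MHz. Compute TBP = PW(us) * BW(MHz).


TBP = 47.6 * 401 = 19087.6

19087.6


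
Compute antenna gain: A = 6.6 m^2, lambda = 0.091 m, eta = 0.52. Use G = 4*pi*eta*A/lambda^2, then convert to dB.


G_linear = 4*pi*0.52*6.6/0.091^2 = 5208.04
G_dB = 10*log10(5208.04) = 37.2 dB

37.2 dB


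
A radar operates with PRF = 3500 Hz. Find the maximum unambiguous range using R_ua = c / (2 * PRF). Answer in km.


R_ua = 3e8 / (2 * 3500) = 42857.1 m = 42.9 km

42.9 km


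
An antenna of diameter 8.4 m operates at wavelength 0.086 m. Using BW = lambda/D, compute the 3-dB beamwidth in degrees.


BW_rad = 0.086 / 8.4 = 0.010238
BW_deg = 0.59 degrees

0.59 degrees


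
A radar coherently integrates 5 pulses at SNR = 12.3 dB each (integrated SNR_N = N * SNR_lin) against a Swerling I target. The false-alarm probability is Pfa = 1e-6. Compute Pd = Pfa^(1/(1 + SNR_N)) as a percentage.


SNR_lin = 10^(12.3/10) = 16.98244
SNR_N = 5 * 16.98244 = 84.9122
1/(1 + SNR_N) = 1/85.9122 = 0.0116398
Pd = (1e-6)^0.0116398 = 0.85145
Pd = 85.1%

85.1%


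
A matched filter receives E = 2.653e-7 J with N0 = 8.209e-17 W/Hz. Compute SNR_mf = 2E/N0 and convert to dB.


SNR_lin = 2 * 2.653e-7 / 8.209e-17 = 6.464e9
SNR_dB = 10*log10(6.464e9) = 98.1 dB

98.1 dB


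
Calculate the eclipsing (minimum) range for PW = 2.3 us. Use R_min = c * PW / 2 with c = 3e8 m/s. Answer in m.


R_min = 3e8 * 2.3e-6 / 2 = 345.0 m

345.0 m


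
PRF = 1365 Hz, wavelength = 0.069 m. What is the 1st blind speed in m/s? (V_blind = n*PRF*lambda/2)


V_blind = 1 * 1365 * 0.069 / 2 = 47.1 m/s

47.1 m/s


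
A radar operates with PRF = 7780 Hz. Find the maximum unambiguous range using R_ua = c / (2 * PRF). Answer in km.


R_ua = 3e8 / (2 * 7780) = 19280.2 m = 19.3 km

19.3 km


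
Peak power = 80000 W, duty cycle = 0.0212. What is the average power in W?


P_avg = 80000 * 0.0212 = 1696.0 W

1696.0 W


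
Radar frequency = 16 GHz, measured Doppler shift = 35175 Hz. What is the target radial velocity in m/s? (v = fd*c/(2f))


v = 35175 * 3e8 / (2 * 16000000000.0) = 329.8 m/s

329.8 m/s


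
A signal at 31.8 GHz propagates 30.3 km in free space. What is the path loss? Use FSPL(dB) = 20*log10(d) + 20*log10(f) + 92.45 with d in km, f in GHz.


20*log10(30.3) = 29.63
20*log10(31.8) = 30.05
FSPL = 152.1 dB

152.1 dB


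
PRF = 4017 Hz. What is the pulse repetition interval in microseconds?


PRI = 1/4017 = 0.000248942 s = 248.9 us

248.9 us


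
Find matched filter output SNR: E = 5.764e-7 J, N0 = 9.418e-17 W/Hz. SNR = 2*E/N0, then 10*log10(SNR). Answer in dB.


SNR_lin = 2 * 5.764e-7 / 9.418e-17 = 1.224e10
SNR_dB = 10*log10(1.224e10) = 100.9 dB

100.9 dB


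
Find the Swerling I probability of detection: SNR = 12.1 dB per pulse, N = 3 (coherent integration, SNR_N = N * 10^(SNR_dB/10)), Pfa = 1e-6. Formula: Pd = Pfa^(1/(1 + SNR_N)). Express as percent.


SNR_lin = 10^(12.1/10) = 16.2181
SNR_N = 3 * 16.2181 = 48.6543
1/(1 + SNR_N) = 1/49.6543 = 0.0201392
Pd = (1e-6)^0.0201392 = 0.75712
Pd = 75.7%

75.7%


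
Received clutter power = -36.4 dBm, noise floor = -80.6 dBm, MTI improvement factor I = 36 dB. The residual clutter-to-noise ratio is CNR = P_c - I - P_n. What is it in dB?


CNR = -36.4 - 36 - (-80.6) = 8.2 dB

8.2 dB


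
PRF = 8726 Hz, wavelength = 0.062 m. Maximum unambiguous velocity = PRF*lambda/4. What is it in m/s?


V_ua = 8726 * 0.062 / 4 = 135.3 m/s

135.3 m/s


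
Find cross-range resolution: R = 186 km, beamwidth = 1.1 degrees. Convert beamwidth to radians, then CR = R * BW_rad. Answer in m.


BW_rad = 0.019198622
CR = 186000 * 0.019198622 = 3570.9 m

3570.9 m


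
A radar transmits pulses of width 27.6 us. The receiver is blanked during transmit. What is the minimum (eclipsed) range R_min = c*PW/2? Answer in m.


R_min = 3e8 * 27.6e-6 / 2 = 4140.0 m

4140.0 m


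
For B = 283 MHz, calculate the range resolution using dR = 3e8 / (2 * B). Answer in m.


dR = 3e8 / (2 * 283000000.0) = 0.53 m

0.53 m


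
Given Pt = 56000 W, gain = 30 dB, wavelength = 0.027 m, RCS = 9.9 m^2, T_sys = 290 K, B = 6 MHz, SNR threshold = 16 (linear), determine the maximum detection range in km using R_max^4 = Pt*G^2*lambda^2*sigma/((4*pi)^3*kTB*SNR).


G_lin = 10^(30/10) = 1000.0
R^4 = 56000 * 1000.0^2 * 0.027^2 * 9.9 / ((4*pi)^3 * 1.38e-23 * 290 * 6000000.0 * 16)
R^4 = 5.30118e17 m^4
R_max = (5.30118e17)^(1/4) = 26983.2 m = 27.0 km

27.0 km


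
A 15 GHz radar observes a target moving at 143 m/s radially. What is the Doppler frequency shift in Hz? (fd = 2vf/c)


fd = 2 * 143 * 15000000000.0 / 3e8 = 14300.0 Hz

14300.0 Hz


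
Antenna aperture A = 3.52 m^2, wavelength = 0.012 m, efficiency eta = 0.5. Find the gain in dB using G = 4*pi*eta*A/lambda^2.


G_linear = 4*pi*0.5*3.52/0.012^2 = 153588.97
G_dB = 10*log10(153588.97) = 51.9 dB

51.9 dB


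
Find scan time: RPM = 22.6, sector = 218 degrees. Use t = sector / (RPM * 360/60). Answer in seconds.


t = 218 / (22.6 * 360) * 60 = 1.61 s

1.61 s


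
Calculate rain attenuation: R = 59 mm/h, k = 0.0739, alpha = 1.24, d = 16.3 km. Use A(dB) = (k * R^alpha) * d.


gamma = 0.0739 * 59^1.24 = 11.601147 dB/km
A = 11.601147 * 16.3 = 189.1 dB

189.1 dB


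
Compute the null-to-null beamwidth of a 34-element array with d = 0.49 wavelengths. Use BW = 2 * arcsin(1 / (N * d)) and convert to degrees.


1/(N*d) = 1/(34*0.49) = 0.060024
BW = 2*arcsin(0.060024) = 6.9 degrees

6.9 degrees


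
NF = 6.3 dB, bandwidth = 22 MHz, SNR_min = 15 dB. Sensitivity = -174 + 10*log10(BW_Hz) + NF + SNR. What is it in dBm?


10*log10(22000000.0) = 73.42
S = -174 + 73.42 + 6.3 + 15 = -79.3 dBm

-79.3 dBm


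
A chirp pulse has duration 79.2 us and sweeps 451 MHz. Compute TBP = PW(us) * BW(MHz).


TBP = 79.2 * 451 = 35719.2

35719.2


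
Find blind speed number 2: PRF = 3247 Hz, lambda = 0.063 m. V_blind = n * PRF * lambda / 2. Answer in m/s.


V_blind = 2 * 3247 * 0.063 / 2 = 204.6 m/s

204.6 m/s


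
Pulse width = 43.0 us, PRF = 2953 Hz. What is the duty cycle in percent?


DC = 43.0e-6 * 2953 * 100 = 12.7%

12.7%


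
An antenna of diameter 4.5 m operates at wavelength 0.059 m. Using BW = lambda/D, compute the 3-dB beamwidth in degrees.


BW_rad = 0.059 / 4.5 = 0.013111
BW_deg = 0.75 degrees

0.75 degrees


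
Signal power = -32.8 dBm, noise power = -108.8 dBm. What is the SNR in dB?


SNR = -32.8 - (-108.8) = 76.0 dB

76.0 dB


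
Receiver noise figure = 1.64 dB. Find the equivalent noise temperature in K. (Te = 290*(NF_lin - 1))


NF_lin = 10^(1.64/10) = 1.458814
Te = 290 * (1.458814 - 1) = 133.1 K

133.1 K


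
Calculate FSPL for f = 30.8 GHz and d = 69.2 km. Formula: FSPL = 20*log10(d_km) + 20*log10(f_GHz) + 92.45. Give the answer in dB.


20*log10(69.2) = 36.8
20*log10(30.8) = 29.77
FSPL = 159.0 dB

159.0 dB


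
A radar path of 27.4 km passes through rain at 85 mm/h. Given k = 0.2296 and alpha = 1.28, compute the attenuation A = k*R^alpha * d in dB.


gamma = 0.2296 * 85^1.28 = 67.706148 dB/km
A = 67.706148 * 27.4 = 1855.15 dB

1855.15 dB


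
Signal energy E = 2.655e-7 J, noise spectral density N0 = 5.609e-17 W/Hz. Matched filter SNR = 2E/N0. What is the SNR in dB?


SNR_lin = 2 * 2.655e-7 / 5.609e-17 = 9.467e9
SNR_dB = 10*log10(9.467e9) = 99.8 dB

99.8 dB


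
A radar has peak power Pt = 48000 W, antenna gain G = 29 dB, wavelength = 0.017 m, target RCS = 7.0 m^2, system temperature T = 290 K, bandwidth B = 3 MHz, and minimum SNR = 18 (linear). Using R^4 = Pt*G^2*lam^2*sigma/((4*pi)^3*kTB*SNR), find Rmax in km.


G_lin = 10^(29/10) = 794.328235
R^4 = 48000 * 794.328235^2 * 0.017^2 * 7.0 / ((4*pi)^3 * 1.38e-23 * 290 * 3000000.0 * 18)
R^4 = 1.42869e17 m^4
R_max = (1.42869e17)^(1/4) = 19441.7 m = 19.4 km

19.4 km


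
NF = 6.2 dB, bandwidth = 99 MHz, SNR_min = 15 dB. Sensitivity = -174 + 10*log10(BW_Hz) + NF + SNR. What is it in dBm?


10*log10(99000000.0) = 79.96
S = -174 + 79.96 + 6.2 + 15 = -72.8 dBm

-72.8 dBm


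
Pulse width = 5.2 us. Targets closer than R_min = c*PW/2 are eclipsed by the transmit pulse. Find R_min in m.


R_min = 3e8 * 5.2e-6 / 2 = 780.0 m

780.0 m


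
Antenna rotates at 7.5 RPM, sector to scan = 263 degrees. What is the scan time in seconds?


t = 263 / (7.5 * 360) * 60 = 5.84 s

5.84 s


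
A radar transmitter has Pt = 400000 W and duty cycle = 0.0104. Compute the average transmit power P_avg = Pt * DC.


P_avg = 400000 * 0.0104 = 4160.0 W

4160.0 W


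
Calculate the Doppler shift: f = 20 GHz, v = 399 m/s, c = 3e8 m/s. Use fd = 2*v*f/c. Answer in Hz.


fd = 2 * 399 * 20000000000.0 / 3e8 = 53200.0 Hz

53200.0 Hz


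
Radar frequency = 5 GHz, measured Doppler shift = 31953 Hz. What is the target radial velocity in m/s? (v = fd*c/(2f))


v = 31953 * 3e8 / (2 * 5000000000.0) = 958.6 m/s

958.6 m/s


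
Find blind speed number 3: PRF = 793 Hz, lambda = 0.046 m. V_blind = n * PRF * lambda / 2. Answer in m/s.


V_blind = 3 * 793 * 0.046 / 2 = 54.7 m/s

54.7 m/s


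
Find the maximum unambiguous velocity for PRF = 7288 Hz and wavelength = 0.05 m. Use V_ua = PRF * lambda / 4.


V_ua = 7288 * 0.05 / 4 = 91.1 m/s

91.1 m/s


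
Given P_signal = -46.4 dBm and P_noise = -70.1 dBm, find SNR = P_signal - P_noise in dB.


SNR = -46.4 - (-70.1) = 23.7 dB

23.7 dB


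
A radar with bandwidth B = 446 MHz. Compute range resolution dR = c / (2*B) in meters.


dR = 3e8 / (2 * 446000000.0) = 0.34 m

0.34 m


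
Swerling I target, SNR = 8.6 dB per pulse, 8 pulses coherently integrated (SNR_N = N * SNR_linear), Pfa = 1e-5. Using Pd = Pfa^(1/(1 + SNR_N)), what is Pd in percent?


SNR_lin = 10^(8.6/10) = 7.24436
SNR_N = 8 * 7.24436 = 57.95488
1/(1 + SNR_N) = 1/58.95488 = 0.0169621
Pd = (1e-5)^0.0169621 = 0.8226
Pd = 82.3%

82.3%


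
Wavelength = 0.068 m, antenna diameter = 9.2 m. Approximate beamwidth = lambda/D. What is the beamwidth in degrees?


BW_rad = 0.068 / 9.2 = 0.007391
BW_deg = 0.42 degrees

0.42 degrees


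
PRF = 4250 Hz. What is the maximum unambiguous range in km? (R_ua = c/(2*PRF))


R_ua = 3e8 / (2 * 4250) = 35294.1 m = 35.3 km

35.3 km


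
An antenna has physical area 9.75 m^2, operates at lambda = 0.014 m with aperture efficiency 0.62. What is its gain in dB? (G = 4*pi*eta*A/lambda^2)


G_linear = 4*pi*0.62*9.75/0.014^2 = 387569.95
G_dB = 10*log10(387569.95) = 55.9 dB

55.9 dB


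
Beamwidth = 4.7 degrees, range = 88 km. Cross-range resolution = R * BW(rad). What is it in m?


BW_rad = 0.082030475
CR = 88000 * 0.082030475 = 7218.7 m

7218.7 m


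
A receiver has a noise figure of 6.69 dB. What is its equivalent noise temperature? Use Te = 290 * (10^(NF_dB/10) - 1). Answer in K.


NF_lin = 10^(6.69/10) = 4.666594
Te = 290 * (4.666594 - 1) = 1063.3 K

1063.3 K


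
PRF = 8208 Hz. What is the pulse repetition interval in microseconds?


PRI = 1/8208 = 0.0001218324 s = 121.8 us

121.8 us


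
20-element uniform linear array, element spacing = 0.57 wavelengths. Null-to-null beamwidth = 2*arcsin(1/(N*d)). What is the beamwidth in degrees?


1/(N*d) = 1/(20*0.57) = 0.087719
BW = 2*arcsin(0.087719) = 10.1 degrees

10.1 degrees


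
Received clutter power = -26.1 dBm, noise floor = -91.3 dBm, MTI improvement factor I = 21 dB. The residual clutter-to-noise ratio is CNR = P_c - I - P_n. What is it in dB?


CNR = -26.1 - 21 - (-91.3) = 44.2 dB

44.2 dB


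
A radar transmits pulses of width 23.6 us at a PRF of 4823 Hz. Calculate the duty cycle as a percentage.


DC = 23.6e-6 * 4823 * 100 = 11.38%

11.38%


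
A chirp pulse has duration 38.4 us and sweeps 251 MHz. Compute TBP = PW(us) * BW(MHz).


TBP = 38.4 * 251 = 9638.4

9638.4


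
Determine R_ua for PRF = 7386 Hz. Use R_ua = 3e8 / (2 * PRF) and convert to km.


R_ua = 3e8 / (2 * 7386) = 20308.7 m = 20.3 km

20.3 km


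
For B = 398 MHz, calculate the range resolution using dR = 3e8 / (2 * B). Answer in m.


dR = 3e8 / (2 * 398000000.0) = 0.38 m

0.38 m


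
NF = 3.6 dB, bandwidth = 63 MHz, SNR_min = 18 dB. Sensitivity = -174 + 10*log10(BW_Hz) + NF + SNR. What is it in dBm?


10*log10(63000000.0) = 77.99
S = -174 + 77.99 + 3.6 + 18 = -74.4 dBm

-74.4 dBm


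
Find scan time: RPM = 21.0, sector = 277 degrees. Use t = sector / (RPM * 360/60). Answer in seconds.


t = 277 / (21.0 * 360) * 60 = 2.2 s

2.2 s


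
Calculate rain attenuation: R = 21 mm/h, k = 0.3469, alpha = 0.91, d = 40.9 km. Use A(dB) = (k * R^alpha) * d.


gamma = 0.3469 * 21^0.91 = 5.538904 dB/km
A = 5.538904 * 40.9 = 226.54 dB

226.54 dB


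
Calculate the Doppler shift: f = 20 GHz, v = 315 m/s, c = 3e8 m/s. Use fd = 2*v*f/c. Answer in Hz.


fd = 2 * 315 * 20000000000.0 / 3e8 = 42000.0 Hz

42000.0 Hz


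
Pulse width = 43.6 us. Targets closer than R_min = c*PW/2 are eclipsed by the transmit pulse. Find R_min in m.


R_min = 3e8 * 43.6e-6 / 2 = 6540.0 m

6540.0 m


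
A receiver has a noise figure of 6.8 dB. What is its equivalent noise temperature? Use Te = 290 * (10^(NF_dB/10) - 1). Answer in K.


NF_lin = 10^(6.8/10) = 4.786301
Te = 290 * (4.786301 - 1) = 1098.0 K

1098.0 K


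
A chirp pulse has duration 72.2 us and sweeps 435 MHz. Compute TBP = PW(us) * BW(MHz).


TBP = 72.2 * 435 = 31407.0

31407.0


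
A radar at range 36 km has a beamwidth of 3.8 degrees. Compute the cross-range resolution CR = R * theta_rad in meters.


BW_rad = 0.066322512
CR = 36000 * 0.066322512 = 2387.6 m

2387.6 m


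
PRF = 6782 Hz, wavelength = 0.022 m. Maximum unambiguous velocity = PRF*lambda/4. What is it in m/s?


V_ua = 6782 * 0.022 / 4 = 37.3 m/s

37.3 m/s


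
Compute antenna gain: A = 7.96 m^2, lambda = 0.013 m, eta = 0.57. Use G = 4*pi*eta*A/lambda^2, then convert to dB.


G_linear = 4*pi*0.57*7.96/0.013^2 = 337373.59
G_dB = 10*log10(337373.59) = 55.3 dB

55.3 dB


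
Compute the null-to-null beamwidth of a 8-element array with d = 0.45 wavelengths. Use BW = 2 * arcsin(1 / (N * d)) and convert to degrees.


1/(N*d) = 1/(8*0.45) = 0.277778
BW = 2*arcsin(0.277778) = 32.3 degrees

32.3 degrees


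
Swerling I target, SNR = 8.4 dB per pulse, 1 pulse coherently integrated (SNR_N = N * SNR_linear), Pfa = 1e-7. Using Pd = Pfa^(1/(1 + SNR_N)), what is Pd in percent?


SNR_lin = 10^(8.4/10) = 6.91831
SNR_N = 1 * 6.91831 = 6.91831
1/(1 + SNR_N) = 1/7.91831 = 0.1262896
Pd = (1e-7)^0.1262896 = 0.13061
Pd = 13.1%

13.1%


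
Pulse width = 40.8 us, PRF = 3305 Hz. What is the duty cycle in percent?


DC = 40.8e-6 * 3305 * 100 = 13.48%

13.48%


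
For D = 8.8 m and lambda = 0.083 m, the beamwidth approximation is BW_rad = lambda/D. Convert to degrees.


BW_rad = 0.083 / 8.8 = 0.009432
BW_deg = 0.54 degrees

0.54 degrees


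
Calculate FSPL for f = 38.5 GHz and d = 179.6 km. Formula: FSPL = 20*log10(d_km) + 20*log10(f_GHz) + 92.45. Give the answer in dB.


20*log10(179.6) = 45.09
20*log10(38.5) = 31.71
FSPL = 169.2 dB

169.2 dB


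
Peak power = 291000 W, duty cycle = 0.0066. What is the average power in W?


P_avg = 291000 * 0.0066 = 1920.6 W

1920.6 W


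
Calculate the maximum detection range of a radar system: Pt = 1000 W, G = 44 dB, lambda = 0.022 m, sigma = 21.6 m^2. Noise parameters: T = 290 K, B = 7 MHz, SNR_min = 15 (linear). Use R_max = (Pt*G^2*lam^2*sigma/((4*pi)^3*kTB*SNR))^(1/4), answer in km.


G_lin = 10^(44/10) = 25118.864315
R^4 = 1000 * 25118.864315^2 * 0.022^2 * 21.6 / ((4*pi)^3 * 1.38e-23 * 290 * 7000000.0 * 15)
R^4 = 7.91049e18 m^4
R_max = (7.91049e18)^(1/4) = 53033.6 m = 53.0 km

53.0 km


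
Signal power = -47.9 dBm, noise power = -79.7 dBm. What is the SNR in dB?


SNR = -47.9 - (-79.7) = 31.8 dB

31.8 dB


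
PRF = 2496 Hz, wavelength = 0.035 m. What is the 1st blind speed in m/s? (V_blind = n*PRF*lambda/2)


V_blind = 1 * 2496 * 0.035 / 2 = 43.7 m/s

43.7 m/s


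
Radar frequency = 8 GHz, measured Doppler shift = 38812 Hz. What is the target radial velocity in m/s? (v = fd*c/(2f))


v = 38812 * 3e8 / (2 * 8000000000.0) = 727.7 m/s

727.7 m/s


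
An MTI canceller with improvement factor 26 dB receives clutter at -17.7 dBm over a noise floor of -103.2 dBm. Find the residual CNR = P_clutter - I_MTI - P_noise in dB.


CNR = -17.7 - 26 - (-103.2) = 59.5 dB

59.5 dB


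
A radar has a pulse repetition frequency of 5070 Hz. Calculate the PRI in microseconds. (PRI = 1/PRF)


PRI = 1/5070 = 0.0001972387 s = 197.2 us

197.2 us


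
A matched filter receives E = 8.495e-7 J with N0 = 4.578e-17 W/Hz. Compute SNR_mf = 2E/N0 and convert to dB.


SNR_lin = 2 * 8.495e-7 / 4.578e-17 = 3.711e10
SNR_dB = 10*log10(3.711e10) = 105.7 dB

105.7 dB


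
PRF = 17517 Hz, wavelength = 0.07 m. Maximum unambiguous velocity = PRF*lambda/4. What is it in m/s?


V_ua = 17517 * 0.07 / 4 = 306.5 m/s

306.5 m/s


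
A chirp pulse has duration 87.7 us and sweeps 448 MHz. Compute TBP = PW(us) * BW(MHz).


TBP = 87.7 * 448 = 39289.6

39289.6


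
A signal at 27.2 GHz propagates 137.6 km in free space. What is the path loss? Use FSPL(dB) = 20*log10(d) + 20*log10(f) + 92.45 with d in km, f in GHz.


20*log10(137.6) = 42.77
20*log10(27.2) = 28.69
FSPL = 163.9 dB

163.9 dB


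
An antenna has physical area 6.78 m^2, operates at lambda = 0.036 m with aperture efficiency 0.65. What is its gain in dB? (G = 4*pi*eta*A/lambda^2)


G_linear = 4*pi*0.65*6.78/0.036^2 = 42731.48
G_dB = 10*log10(42731.48) = 46.3 dB

46.3 dB


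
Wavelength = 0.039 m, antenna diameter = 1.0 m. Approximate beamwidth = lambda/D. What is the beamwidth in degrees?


BW_rad = 0.039 / 1.0 = 0.039
BW_deg = 2.23 degrees

2.23 degrees


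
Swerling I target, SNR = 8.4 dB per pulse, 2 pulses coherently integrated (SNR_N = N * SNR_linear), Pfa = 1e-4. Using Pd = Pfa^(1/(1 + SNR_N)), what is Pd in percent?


SNR_lin = 10^(8.4/10) = 6.91831
SNR_N = 2 * 6.91831 = 13.83662
1/(1 + SNR_N) = 1/14.83662 = 0.0674008
Pd = (1e-4)^0.0674008 = 0.53752
Pd = 53.8%

53.8%


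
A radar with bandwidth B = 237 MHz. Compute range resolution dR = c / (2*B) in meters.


dR = 3e8 / (2 * 237000000.0) = 0.63 m

0.63 m


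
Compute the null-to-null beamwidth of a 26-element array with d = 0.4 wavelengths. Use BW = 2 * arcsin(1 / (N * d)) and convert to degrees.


1/(N*d) = 1/(26*0.4) = 0.096154
BW = 2*arcsin(0.096154) = 11.0 degrees

11.0 degrees


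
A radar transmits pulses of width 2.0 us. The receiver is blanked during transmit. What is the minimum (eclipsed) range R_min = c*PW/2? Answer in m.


R_min = 3e8 * 2.0e-6 / 2 = 300.0 m

300.0 m


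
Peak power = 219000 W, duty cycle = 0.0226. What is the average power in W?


P_avg = 219000 * 0.0226 = 4949.4 W

4949.4 W


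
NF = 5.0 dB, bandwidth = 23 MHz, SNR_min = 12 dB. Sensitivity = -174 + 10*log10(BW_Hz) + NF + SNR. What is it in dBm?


10*log10(23000000.0) = 73.62
S = -174 + 73.62 + 5.0 + 12 = -83.4 dBm

-83.4 dBm


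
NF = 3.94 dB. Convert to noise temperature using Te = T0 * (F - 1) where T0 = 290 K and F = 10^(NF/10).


NF_lin = 10^(3.94/10) = 2.477422
Te = 290 * (2.477422 - 1) = 428.5 K

428.5 K


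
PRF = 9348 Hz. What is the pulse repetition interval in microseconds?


PRI = 1/9348 = 0.0001069748 s = 107.0 us

107.0 us


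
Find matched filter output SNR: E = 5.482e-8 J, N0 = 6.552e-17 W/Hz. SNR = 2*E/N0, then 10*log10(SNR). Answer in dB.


SNR_lin = 2 * 5.482e-8 / 6.552e-17 = 1.673e9
SNR_dB = 10*log10(1.673e9) = 92.2 dB

92.2 dB


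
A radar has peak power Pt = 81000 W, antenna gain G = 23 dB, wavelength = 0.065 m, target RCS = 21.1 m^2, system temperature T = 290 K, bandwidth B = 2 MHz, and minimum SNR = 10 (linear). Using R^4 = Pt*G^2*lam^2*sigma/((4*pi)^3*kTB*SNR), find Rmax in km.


G_lin = 10^(23/10) = 199.526231
R^4 = 81000 * 199.526231^2 * 0.065^2 * 21.1 / ((4*pi)^3 * 1.38e-23 * 290 * 2000000.0 * 10)
R^4 = 1.80991e18 m^4
R_max = (1.80991e18)^(1/4) = 36678.7 m = 36.7 km

36.7 km


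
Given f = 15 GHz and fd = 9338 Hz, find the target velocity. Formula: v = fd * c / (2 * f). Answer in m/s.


v = 9338 * 3e8 / (2 * 15000000000.0) = 93.4 m/s

93.4 m/s


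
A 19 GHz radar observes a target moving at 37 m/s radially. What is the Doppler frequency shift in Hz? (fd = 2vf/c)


fd = 2 * 37 * 19000000000.0 / 3e8 = 4686.7 Hz

4686.7 Hz


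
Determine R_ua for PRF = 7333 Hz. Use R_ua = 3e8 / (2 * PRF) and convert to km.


R_ua = 3e8 / (2 * 7333) = 20455.5 m = 20.5 km

20.5 km


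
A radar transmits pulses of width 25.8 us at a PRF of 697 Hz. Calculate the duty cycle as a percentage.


DC = 25.8e-6 * 697 * 100 = 1.8%

1.8%


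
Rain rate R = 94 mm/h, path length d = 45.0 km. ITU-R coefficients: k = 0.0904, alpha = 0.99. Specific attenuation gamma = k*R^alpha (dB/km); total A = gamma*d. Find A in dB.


gamma = 0.0904 * 94^0.99 = 8.120168 dB/km
A = 8.120168 * 45.0 = 365.41 dB

365.41 dB


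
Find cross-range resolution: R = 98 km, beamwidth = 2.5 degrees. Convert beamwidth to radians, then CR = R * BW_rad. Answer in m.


BW_rad = 0.043633231
CR = 98000 * 0.043633231 = 4276.1 m

4276.1 m


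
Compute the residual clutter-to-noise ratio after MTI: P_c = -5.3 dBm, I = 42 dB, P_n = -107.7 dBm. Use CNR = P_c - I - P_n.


CNR = -5.3 - 42 - (-107.7) = 60.4 dB

60.4 dB


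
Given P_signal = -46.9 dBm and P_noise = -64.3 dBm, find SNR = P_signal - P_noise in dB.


SNR = -46.9 - (-64.3) = 17.4 dB

17.4 dB


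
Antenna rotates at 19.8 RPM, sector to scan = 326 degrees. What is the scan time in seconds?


t = 326 / (19.8 * 360) * 60 = 2.74 s

2.74 s


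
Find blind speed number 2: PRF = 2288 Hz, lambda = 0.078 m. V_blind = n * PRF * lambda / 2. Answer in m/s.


V_blind = 2 * 2288 * 0.078 / 2 = 178.5 m/s

178.5 m/s


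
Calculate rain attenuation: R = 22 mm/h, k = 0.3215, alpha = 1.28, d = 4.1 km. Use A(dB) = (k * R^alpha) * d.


gamma = 0.3215 * 22^1.28 = 16.806683 dB/km
A = 16.806683 * 4.1 = 68.91 dB

68.91 dB


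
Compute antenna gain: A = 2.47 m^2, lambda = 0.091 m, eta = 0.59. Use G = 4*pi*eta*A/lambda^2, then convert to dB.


G_linear = 4*pi*0.59*2.47/0.091^2 = 2211.44
G_dB = 10*log10(2211.44) = 33.4 dB

33.4 dB


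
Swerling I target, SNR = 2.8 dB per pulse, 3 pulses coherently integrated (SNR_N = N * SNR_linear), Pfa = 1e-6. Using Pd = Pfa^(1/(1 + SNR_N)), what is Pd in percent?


SNR_lin = 10^(2.8/10) = 1.90546
SNR_N = 3 * 1.90546 = 5.71638
1/(1 + SNR_N) = 1/6.71638 = 0.1488897
Pd = (1e-6)^0.1488897 = 0.12784
Pd = 12.8%

12.8%


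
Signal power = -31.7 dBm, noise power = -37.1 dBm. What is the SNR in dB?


SNR = -31.7 - (-37.1) = 5.4 dB

5.4 dB


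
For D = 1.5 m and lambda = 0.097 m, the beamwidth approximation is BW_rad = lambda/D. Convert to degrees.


BW_rad = 0.097 / 1.5 = 0.064667
BW_deg = 3.71 degrees

3.71 degrees


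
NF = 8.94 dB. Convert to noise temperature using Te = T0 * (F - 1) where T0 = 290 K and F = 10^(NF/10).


NF_lin = 10^(8.94/10) = 7.834296
Te = 290 * (7.834296 - 1) = 1981.9 K

1981.9 K


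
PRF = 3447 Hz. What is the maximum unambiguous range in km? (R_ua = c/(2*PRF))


R_ua = 3e8 / (2 * 3447) = 43516.1 m = 43.5 km

43.5 km


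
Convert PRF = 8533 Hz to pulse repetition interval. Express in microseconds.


PRI = 1/8533 = 0.0001171921 s = 117.2 us

117.2 us


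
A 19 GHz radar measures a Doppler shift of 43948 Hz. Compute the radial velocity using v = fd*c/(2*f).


v = 43948 * 3e8 / (2 * 19000000000.0) = 347.0 m/s

347.0 m/s


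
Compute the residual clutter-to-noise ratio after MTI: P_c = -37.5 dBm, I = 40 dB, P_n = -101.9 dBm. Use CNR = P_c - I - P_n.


CNR = -37.5 - 40 - (-101.9) = 24.4 dB

24.4 dB


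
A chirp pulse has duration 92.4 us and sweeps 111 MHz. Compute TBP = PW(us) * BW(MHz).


TBP = 92.4 * 111 = 10256.4

10256.4


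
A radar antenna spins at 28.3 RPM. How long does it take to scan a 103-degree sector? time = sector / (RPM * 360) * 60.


t = 103 / (28.3 * 360) * 60 = 0.61 s

0.61 s


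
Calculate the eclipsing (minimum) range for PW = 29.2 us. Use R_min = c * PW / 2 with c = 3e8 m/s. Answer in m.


R_min = 3e8 * 29.2e-6 / 2 = 4380.0 m

4380.0 m


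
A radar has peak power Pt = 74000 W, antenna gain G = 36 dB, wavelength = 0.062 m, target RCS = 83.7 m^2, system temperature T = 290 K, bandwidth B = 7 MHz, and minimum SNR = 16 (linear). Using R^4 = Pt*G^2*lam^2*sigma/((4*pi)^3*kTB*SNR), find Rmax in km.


G_lin = 10^(36/10) = 3981.071706
R^4 = 74000 * 3981.071706^2 * 0.062^2 * 83.7 / ((4*pi)^3 * 1.38e-23 * 290 * 7000000.0 * 16)
R^4 = 4.24244e20 m^4
R_max = (4.24244e20)^(1/4) = 143517.2 m = 143.5 km

143.5 km


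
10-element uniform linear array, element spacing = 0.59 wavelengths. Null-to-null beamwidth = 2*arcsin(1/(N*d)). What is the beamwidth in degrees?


1/(N*d) = 1/(10*0.59) = 0.169492
BW = 2*arcsin(0.169492) = 19.5 degrees

19.5 degrees


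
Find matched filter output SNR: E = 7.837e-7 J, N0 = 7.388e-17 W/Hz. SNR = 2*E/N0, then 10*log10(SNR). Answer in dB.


SNR_lin = 2 * 7.837e-7 / 7.388e-17 = 2.122e10
SNR_dB = 10*log10(2.122e10) = 103.3 dB

103.3 dB


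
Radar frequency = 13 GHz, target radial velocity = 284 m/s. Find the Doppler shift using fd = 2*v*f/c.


fd = 2 * 284 * 13000000000.0 / 3e8 = 24613.3 Hz

24613.3 Hz


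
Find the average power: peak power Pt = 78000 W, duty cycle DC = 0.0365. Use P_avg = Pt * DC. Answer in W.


P_avg = 78000 * 0.0365 = 2847.0 W

2847.0 W


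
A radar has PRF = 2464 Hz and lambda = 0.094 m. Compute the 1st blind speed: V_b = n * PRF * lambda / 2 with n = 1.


V_blind = 1 * 2464 * 0.094 / 2 = 115.8 m/s

115.8 m/s


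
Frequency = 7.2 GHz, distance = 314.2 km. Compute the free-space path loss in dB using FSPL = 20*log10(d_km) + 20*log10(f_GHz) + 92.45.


20*log10(314.2) = 49.94
20*log10(7.2) = 17.15
FSPL = 159.5 dB

159.5 dB


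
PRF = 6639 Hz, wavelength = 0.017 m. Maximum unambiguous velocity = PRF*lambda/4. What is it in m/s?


V_ua = 6639 * 0.017 / 4 = 28.2 m/s

28.2 m/s


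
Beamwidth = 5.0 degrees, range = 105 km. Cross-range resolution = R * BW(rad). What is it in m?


BW_rad = 0.087266463
CR = 105000 * 0.087266463 = 9163.0 m

9163.0 m


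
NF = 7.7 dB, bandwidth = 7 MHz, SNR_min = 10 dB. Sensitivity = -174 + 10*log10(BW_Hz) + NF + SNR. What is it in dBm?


10*log10(7000000.0) = 68.45
S = -174 + 68.45 + 7.7 + 10 = -87.8 dBm

-87.8 dBm


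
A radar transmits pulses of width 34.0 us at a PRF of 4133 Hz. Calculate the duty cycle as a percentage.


DC = 34.0e-6 * 4133 * 100 = 14.05%

14.05%


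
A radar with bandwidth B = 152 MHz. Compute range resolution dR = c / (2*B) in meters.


dR = 3e8 / (2 * 152000000.0) = 0.99 m

0.99 m


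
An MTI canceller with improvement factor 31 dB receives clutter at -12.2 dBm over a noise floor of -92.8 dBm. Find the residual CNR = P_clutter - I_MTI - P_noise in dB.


CNR = -12.2 - 31 - (-92.8) = 49.6 dB

49.6 dB


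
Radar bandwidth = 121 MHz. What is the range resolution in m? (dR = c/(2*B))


dR = 3e8 / (2 * 121000000.0) = 1.24 m

1.24 m


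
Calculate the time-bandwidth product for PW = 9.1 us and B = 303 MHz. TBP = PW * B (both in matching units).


TBP = 9.1 * 303 = 2757.3

2757.3


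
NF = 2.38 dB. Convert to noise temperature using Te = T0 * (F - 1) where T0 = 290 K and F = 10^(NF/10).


NF_lin = 10^(2.38/10) = 1.729816
Te = 290 * (1.729816 - 1) = 211.6 K

211.6 K
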